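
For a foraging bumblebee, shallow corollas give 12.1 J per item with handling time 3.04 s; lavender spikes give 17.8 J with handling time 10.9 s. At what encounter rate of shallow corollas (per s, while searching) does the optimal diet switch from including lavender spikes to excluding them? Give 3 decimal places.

The zero-one rule: include lavender spikes iff E₂/h₂ > λE₁/(1+λh₁). Equality gives the switch point.
λE₁h₂ = E₂ + λE₂h₁ ⇒ λ = E₂/(E₁h₂ − E₂h₁) = 17.8/(131.9 − 54.11) = 0.2289 per s.

0.229 per s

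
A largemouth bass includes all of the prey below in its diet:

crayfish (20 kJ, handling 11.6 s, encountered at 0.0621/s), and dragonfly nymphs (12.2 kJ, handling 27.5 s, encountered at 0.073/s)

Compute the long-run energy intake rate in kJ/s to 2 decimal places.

Energy encountered per unit search time: 0.0621×20 + 0.073×12.2 = 2.133 kJ/s.
Handling time per unit search time: 0.0621×11.6 + 0.073×27.5 = 2.728.
Rate = 2.133/(1 + 2.728) = 0.5721 kJ/s.

0.57 kJ/s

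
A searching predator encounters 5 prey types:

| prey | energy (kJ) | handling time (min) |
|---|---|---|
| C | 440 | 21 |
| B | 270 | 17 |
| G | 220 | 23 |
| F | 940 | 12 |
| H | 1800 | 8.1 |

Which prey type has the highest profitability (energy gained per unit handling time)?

Profitability E/h (kJ/min): C = 440/21 = 21, B = 270/17 = 15.9, G = 220/23 = 9.57, F = 940/12 = 78.3, H = 1800/8.1 = 222.
Ranked: H > F > C > B > G.

H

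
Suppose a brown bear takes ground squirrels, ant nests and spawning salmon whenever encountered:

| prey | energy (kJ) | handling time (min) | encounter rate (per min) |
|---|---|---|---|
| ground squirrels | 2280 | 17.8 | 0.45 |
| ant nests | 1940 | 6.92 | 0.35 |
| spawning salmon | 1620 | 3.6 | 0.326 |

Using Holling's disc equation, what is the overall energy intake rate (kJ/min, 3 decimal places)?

R = (0.45×2280 + 0.35×1940 + 0.326×1620) / (1 + 0.45×17.8 + 0.35×6.92 + 0.326×3.6) = 2233/12.61 = 177.2 kJ/min.

177.153 kJ/min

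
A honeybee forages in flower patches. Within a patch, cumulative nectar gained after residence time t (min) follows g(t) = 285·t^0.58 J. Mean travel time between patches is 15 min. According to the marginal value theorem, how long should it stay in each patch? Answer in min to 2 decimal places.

20.71 min

Maximise g(t)/(T+t): set derivative to zero → g'(t)(T+t) = g(t).
g'(t) = 0.58·285·t^-0.42. Setting 0.58·285·t^-0.42 = 285·t^0.58/(15+t) gives 0.58(15+t) = t, so 0.42·t = 0.58×15.
t* = 0.58×15/0.42 = 20.71 min.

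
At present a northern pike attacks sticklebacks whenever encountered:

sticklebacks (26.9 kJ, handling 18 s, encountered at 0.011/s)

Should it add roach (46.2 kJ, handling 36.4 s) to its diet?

On sticklebacks alone, R = ΣλE/(1+Σλh) = 0.2959/1.198 = 0.247 kJ/s.
roach: E/h = 46.2/36.4 = 1.269 kJ/s.
Since 1.269 > R, including roach increases the long-run rate.

Yes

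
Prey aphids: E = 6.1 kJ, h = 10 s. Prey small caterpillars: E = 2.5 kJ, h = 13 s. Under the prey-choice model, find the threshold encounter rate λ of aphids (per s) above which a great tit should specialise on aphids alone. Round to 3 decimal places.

0.046 per s

The zero-one rule: include small caterpillars iff E₂/h₂ > λE₁/(1+λh₁). Equality gives the switch point.
λE₁h₂ = E₂ + λE₂h₁ ⇒ λ = E₂/(E₁h₂ − E₂h₁) = 2.5/(79.3 − 25) = 0.04604 per s.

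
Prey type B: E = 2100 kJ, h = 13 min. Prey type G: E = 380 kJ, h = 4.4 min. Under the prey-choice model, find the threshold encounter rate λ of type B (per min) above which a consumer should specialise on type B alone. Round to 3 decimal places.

The zero-one rule: include type G iff E₂/h₂ > λE₁/(1+λh₁). Equality gives the switch point.
λE₁h₂ = E₂ + λE₂h₁ ⇒ λ = E₂/(E₁h₂ − E₂h₁) = 380/(9240 − 4940) = 0.08837 per min.

0.088 per min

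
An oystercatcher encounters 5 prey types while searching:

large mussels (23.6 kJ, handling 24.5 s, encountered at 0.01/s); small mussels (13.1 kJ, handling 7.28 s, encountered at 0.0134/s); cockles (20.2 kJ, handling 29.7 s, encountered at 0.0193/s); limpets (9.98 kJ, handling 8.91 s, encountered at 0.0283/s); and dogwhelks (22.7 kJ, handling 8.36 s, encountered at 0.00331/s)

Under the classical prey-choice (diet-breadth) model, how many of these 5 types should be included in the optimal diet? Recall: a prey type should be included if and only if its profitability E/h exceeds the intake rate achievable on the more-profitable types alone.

Rank by E/h (kJ/s): dogwhelks 2.72, small mussels 1.8, limpets 1.12, large mussels 0.963, cockles 0.68. Include each in turn until the next type's E/h falls below the running intake rate.
Rate on top 1: 0.07311. small mussels: 1.8 > 0.07311 → include.
Rate on top 2: 0.2228. limpets: 1.12 > 0.2228 → include.
Rate on top 3: 0.387. large mussels: 0.963 > 0.387 → include.
Rate on top 4: 0.4741. cockles: 0.68 > 0.4741 → include.
Optimal diet: dogwhelks, small mussels, limpets, large mussels, cockles — 5 of 5 types.

5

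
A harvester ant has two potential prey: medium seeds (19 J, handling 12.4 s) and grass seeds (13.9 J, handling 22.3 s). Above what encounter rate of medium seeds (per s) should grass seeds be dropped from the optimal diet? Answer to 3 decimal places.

0.055 per s

Drop grass seeds once their profitability E₂/h₂ falls below the rate achievable on medium seeds alone: E₂/h₂ = λE₁/(1 + λh₁).
Solve for λ: λE₁h₂ = E₂(1 + λh₁) → λ(E₁h₂ − E₂h₁) = E₂ → λ = E₂/(E₁h₂ − E₂h₁).
λ = 13.9/(19×22.3 − 13.9×12.4) = 13.9/251.3 = 0.0553 per s.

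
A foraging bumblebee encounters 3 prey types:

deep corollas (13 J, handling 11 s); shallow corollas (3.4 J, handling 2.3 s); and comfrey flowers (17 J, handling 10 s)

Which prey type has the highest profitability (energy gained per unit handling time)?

Profitability E/h (J/s): deep corollas = 13/11 = 1.18, shallow corollas = 3.4/2.3 = 1.48, comfrey flowers = 17/10 = 1.7.
Ranked: comfrey flowers > shallow corollas > deep corollas.

comfrey flowers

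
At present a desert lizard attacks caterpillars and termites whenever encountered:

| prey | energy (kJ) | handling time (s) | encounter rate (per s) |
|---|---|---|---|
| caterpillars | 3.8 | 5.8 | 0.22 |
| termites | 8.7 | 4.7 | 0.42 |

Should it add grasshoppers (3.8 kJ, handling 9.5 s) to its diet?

On caterpillars and termites alone, R = ΣλE/(1+Σλh) = 4.49/4.25 = 1.056 kJ/s.
grasshoppers: E/h = 3.8/9.5 = 0.4 kJ/s.
Since 0.4 < R, time spent handling grasshoppers is better spent searching.

No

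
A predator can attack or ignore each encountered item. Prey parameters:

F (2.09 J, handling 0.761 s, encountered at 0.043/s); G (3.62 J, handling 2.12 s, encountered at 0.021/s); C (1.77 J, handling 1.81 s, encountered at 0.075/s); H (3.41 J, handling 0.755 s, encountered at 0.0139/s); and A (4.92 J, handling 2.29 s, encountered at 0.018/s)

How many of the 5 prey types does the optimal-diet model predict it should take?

Rank by E/h (J/s): H 4.52, F 2.75, A 2.15, G 1.71, C 0.978. Include each in turn until the next type's E/h falls below the running intake rate.
Rate on top 1: 0.04691. F: 2.75 > 0.04691 → include.
Rate on top 2: 0.1316. A: 2.15 > 0.1316 → include.
Rate on top 3: 0.2082. G: 1.71 > 0.2082 → include.
Rate on top 4: 0.2674. C: 0.978 > 0.2674 → include.
Optimal diet: H, F, A, G, C — 5 of 5 types.

5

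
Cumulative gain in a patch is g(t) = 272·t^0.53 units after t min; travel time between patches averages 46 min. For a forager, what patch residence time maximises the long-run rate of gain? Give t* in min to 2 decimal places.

51.87 min

Maximise g(t)/(T+t): set derivative to zero → g'(t)(T+t) = g(t).
g'(t) = 0.53·272·t^-0.47. Setting 0.53·272·t^-0.47 = 272·t^0.53/(46+t) gives 0.53(46+t) = t, so 0.47·t = 0.53×46.
t* = 0.53×46/0.47 = 51.87 min.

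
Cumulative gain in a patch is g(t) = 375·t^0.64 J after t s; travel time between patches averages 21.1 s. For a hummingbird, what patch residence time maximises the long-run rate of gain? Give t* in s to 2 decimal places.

Maximise g(t)/(T+t): set derivative to zero → g'(t)(T+t) = g(t).
g'(t) = 0.64·375·t^-0.36. Setting 0.64·375·t^-0.36 = 375·t^0.64/(21.1+t) gives 0.64(21.1+t) = t, so 0.36·t = 0.64×21.1.
t* = 0.64×21.1/0.36 = 37.51 s.

37.51 s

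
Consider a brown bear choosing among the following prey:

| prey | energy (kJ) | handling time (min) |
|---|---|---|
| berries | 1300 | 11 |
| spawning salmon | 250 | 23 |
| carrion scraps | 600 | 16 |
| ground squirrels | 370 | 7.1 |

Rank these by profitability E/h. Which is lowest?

In descending order of E/h:
berries: 1300/11 = 118 kJ/min
ground squirrels: 370/7.1 = 52.1 kJ/min
carrion scraps: 600/16 = 37.5 kJ/min
spawning salmon: 250/23 = 10.9 kJ/min

spawning salmon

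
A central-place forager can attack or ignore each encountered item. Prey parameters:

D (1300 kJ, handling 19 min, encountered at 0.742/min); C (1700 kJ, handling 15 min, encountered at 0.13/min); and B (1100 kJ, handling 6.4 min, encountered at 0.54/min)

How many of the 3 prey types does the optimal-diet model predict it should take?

1

E/h in descending order: B 172, C 113, D 68.4 kJ/min. The optimal diet is the largest prefix of this list for which every included type satisfies E_i/h_i > R on the types above it.
Rate on top 1: 133.3. C: 113 < 133.3 → exclude; stop.
Optimal diet: B — 1 of 3 types.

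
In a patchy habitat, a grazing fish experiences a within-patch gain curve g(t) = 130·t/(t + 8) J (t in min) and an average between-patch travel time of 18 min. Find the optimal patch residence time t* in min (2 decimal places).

Optimal t* satisfies g'(t*) = g(t*)/(T + t*).
g'(t) = 130·8/(t + 8)². Setting 130·8/(t+8)² = 130t/[(t+8)(18+t)] gives 8(18+t) = t(t+8), so t² = 8×18 = 144.
t* = √144 = 12 min.

12.00 min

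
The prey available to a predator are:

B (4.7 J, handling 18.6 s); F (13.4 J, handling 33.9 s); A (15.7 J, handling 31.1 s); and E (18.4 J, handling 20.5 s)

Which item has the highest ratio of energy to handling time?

E

Profitability E/h (J/s): B = 4.7/18.6 = 0.253, F = 13.4/33.9 = 0.395, A = 15.7/31.1 = 0.505, E = 18.4/20.5 = 0.898.
Ranked: E > A > F > B.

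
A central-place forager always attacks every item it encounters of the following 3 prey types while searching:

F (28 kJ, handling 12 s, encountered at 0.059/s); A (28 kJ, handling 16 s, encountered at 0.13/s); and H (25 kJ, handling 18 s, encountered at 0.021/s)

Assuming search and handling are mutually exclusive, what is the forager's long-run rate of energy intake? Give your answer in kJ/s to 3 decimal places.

1.396 kJ/s

R = (0.059×28 + 0.13×28 + 0.021×25) / (1 + 0.059×12 + 0.13×16 + 0.021×18) = 5.817/4.166 = 1.396 kJ/s.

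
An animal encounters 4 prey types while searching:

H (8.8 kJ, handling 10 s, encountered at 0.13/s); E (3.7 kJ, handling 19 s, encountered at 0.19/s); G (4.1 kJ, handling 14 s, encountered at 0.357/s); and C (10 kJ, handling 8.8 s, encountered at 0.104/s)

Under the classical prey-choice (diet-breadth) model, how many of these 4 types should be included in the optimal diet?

Rank by E/h (kJ/s): C 1.14, H 0.88, G 0.293, E 0.195. Include each in turn until the next type's E/h falls below the running intake rate.
Rate on top 1: 0.543. H: 0.88 > 0.543 → include.
Rate on top 2: 0.6793. G: 0.293 < 0.6793 → exclude; stop.
Optimal diet: C, H — 2 of 4 types.

2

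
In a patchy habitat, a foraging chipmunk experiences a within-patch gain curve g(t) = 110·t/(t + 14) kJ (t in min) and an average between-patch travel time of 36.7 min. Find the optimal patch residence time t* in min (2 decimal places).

Optimal t* satisfies g'(t*) = g(t*)/(T + t*).
g'(t) = 110·14/(t + 14)². Setting 110·14/(t+14)² = 110t/[(t+14)(36.7+t)] gives 14(36.7+t) = t(t+14), so t² = 14×36.7 = 513.8.
t* = √513.8 = 22.67 min.

22.67 min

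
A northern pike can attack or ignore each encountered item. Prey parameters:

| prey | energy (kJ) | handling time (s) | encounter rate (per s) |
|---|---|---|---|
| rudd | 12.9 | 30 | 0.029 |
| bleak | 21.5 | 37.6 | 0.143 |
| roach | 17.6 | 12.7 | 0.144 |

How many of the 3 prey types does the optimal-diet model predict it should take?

E/h in descending order: roach 1.39, bleak 0.572, rudd 0.43 kJ/s. The optimal diet is the largest prefix of this list for which every included type satisfies E_i/h_i > R on the types above it.
Rate on top 1: 0.8959. bleak: 0.572 < 0.8959 → exclude; stop.
Optimal diet: roach — 1 of 3 types.

1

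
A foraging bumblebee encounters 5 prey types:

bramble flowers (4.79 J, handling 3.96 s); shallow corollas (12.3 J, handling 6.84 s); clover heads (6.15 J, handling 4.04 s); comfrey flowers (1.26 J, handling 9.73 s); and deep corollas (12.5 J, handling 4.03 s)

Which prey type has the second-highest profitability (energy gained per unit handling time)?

shallow corollas

In descending order of E/h:
deep corollas: 12.5/4.03 = 3.1 J/s
shallow corollas: 12.3/6.84 = 1.8 J/s
clover heads: 6.15/4.04 = 1.52 J/s
bramble flowers: 4.79/3.96 = 1.21 J/s
comfrey flowers: 1.26/9.73 = 0.129 J/s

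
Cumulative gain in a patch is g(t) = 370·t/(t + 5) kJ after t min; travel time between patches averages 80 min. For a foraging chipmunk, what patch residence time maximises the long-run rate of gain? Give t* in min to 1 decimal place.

20.0 min

By the marginal value theorem, leave when the instantaneous gain rate g'(t) equals the habitat-wide average g(t)/(T + t).
g'(t) = 370·5/(t + 5)². Setting 370·5/(t+5)² = 370t/[(t+5)(80+t)] gives 5(80+t) = t(t+5), so t² = 5×80 = 400.
t* = √400 = 20 min.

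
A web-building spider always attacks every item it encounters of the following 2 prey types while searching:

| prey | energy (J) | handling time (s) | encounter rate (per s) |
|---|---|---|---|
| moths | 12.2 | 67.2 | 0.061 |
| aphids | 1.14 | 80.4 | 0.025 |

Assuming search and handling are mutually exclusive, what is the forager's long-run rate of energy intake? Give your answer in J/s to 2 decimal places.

R = Σλ_iE_i / (1 + Σλ_ih_i)
Numerator: 0.061×12.2 + 0.025×1.14 = 0.7727
Denominator: 1 + 0.061×67.2 + 0.025×80.4 = 7.109
R = 0.7727/7.109 = 0.1087 J/s

0.11 J/s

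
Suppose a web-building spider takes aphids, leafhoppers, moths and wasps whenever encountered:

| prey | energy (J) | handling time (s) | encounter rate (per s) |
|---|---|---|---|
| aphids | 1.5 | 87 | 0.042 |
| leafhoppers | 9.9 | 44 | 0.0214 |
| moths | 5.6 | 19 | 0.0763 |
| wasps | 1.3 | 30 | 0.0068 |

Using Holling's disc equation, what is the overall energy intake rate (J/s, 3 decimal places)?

0.098 J/s

R = Σλ_iE_i / (1 + Σλ_ih_i)
Numerator: 0.042×1.5 + 0.0214×9.9 + 0.0763×5.6 + 0.0068×1.3 = 0.711
Denominator: 1 + 0.042×87 + 0.0214×44 + 0.0763×19 + 0.0068×30 = 7.249
R = 0.711/7.249 = 0.09808 J/s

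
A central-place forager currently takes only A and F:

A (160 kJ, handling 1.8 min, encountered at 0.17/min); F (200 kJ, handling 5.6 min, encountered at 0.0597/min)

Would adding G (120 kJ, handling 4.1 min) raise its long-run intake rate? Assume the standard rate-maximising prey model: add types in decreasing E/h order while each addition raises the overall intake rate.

Yes

Intake rate on the current diet: R = (0.17×160 + 0.0597×200) / (1 + 0.17×1.8 + 0.0597×5.6) = 39.14/1.64 = 23.86 kJ/min.
G: E/h = 120/4.1 = 29.27 kJ/min.
29.27 > 23.86, so adding G raises the average — include it.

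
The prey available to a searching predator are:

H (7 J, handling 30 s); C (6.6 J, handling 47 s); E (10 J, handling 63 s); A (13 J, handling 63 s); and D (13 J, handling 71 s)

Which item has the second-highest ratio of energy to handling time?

A

In descending order of E/h:
H: 7/30 = 0.233 J/s
A: 13/63 = 0.206 J/s
D: 13/71 = 0.183 J/s
E: 10/63 = 0.159 J/s
C: 6.6/47 = 0.14 J/s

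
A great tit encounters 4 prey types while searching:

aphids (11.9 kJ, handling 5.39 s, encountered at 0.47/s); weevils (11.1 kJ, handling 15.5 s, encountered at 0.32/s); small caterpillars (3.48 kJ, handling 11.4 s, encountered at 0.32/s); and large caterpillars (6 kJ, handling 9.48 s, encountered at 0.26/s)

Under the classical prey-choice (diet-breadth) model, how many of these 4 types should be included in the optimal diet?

Rank by E/h (kJ/s): aphids 2.21, weevils 0.716, large caterpillars 0.633, small caterpillars 0.305. Include each in turn until the next type's E/h falls below the running intake rate.
Rate on top 1: 1.583. weevils: 0.716 < 1.583 → exclude; stop.
Optimal diet: aphids — 1 of 4 types.

1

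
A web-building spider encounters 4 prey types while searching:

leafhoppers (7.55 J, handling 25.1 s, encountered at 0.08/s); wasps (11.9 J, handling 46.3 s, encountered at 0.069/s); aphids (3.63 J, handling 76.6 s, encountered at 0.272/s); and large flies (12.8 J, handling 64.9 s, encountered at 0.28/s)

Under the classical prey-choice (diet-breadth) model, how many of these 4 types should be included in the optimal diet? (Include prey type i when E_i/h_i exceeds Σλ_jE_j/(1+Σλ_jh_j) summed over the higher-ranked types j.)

E/h in descending order: leafhoppers 0.301, wasps 0.257, large flies 0.197, aphids 0.0474 J/s. The optimal diet is the largest prefix of this list for which every included type satisfies E_i/h_i > R on the types above it.
Rate on top 1: 0.2008. wasps: 0.257 > 0.2008 → include.
Rate on top 2: 0.2298. large flies: 0.197 < 0.2298 → exclude; stop.
Optimal diet: leafhoppers, wasps — 2 of 4 types.

2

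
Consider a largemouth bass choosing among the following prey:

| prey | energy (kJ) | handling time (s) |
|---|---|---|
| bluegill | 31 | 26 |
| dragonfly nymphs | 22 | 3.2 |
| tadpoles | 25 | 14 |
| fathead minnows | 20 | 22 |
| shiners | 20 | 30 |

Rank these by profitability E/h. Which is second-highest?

tadpoles

In descending order of E/h:
dragonfly nymphs: 22/3.2 = 6.88 kJ/s
tadpoles: 25/14 = 1.79 kJ/s
bluegill: 31/26 = 1.19 kJ/s
fathead minnows: 20/22 = 0.909 kJ/s
shiners: 20/30 = 0.667 kJ/s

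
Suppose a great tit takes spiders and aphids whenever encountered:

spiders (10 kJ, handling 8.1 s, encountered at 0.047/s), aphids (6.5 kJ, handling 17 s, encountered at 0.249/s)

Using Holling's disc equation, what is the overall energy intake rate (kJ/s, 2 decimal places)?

Energy encountered per unit search time: 0.047×10 + 0.249×6.5 = 2.088 kJ/s.
Handling time per unit search time: 0.047×8.1 + 0.249×17 = 4.614.
Rate = 2.088/(1 + 4.614) = 0.372 kJ/s.

0.37 kJ/s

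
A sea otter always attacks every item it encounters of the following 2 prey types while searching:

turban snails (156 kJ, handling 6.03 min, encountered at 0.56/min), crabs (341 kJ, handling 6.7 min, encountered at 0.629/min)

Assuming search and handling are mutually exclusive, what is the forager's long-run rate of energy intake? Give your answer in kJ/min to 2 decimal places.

35.14 kJ/min

Energy encountered per unit search time: 0.56×156 + 0.629×341 = 301.8 kJ/min.
Handling time per unit search time: 0.56×6.03 + 0.629×6.7 = 7.591.
Rate = 301.8/(1 + 7.591) = 35.14 kJ/min.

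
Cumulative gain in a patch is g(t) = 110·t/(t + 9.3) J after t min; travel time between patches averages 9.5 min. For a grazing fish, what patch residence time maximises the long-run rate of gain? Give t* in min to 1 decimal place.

9.4 min

Maximise g(t)/(T+t): set derivative to zero → g'(t)(T+t) = g(t).
g'(t) = 110·9.3/(t + 9.3)². Setting 110·9.3/(t+9.3)² = 110t/[(t+9.3)(9.5+t)] gives 9.3(9.5+t) = t(t+9.3), so t² = 9.3×9.5 = 88.35.
t* = √88.35 = 9.399 min.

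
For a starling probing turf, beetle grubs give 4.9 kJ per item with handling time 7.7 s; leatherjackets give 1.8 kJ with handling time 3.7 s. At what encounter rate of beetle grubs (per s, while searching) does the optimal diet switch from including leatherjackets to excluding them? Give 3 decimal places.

At the threshold, the rate on beetle grubs alone equals the profitability of leatherjackets: λ·4.9/(1 + λ·7.7) = 1.8/3.7 = 0.4865.
Rearranging, λ(4.9 − 0.4865×7.7) = 0.4865, so λ = 0.4865/1.154 = 0.4215 per s.

0.422 per s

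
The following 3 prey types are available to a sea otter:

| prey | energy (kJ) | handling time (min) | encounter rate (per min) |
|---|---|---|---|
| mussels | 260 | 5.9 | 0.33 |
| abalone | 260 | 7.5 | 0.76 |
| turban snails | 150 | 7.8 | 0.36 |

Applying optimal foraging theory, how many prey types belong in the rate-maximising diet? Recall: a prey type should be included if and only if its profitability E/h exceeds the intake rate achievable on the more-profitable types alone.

2

Profitabilities (E/h, kJ/min): mussels 44.1, abalone 34.7, turban snails 19.2. Add prey in this order while the next type's profitability exceeds the intake rate on those already taken.
Rate on top 1: 29.11. abalone: 34.7 > 29.11 → include.
Rate on top 2: 32.77. turban snails: 19.2 < 32.77 → exclude; stop.
Optimal diet: mussels, abalone — 2 of 3 types.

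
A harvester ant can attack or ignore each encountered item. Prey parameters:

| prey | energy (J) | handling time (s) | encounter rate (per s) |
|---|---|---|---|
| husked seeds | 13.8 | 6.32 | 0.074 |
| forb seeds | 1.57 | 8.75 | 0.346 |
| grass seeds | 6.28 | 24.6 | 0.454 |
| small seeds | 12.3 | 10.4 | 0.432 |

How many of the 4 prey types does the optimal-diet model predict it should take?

Profitabilities (E/h, J/s): husked seeds 2.18, small seeds 1.18, grass seeds 0.255, forb seeds 0.179. Add prey in this order while the next type's profitability exceeds the intake rate on those already taken.
Rate on top 1: 0.6958. small seeds: 1.18 > 0.6958 → include.
Rate on top 2: 1.063. grass seeds: 0.255 < 1.063 → exclude; stop.
Optimal diet: husked seeds, small seeds — 2 of 4 types.

2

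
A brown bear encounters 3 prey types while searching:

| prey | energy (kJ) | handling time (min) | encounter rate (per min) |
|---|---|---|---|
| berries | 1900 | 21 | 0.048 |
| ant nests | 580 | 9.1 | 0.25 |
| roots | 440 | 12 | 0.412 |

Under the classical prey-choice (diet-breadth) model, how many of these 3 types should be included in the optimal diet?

2

Profitabilities (E/h, kJ/min): berries 90.5, ant nests 63.7, roots 36.7. Add prey in this order while the next type's profitability exceeds the intake rate on those already taken.
Rate on top 1: 45.42. ant nests: 63.7 > 45.42 → include.
Rate on top 2: 55.15. roots: 36.7 < 55.15 → exclude; stop.
Optimal diet: berries, ant nests — 2 of 3 types.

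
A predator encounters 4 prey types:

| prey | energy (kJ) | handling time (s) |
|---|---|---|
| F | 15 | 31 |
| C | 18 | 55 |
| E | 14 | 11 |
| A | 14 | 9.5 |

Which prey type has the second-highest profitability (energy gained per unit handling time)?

In descending order of E/h:
A: 14/9.5 = 1.47 kJ/s
E: 14/11 = 1.27 kJ/s
F: 15/31 = 0.484 kJ/s
C: 18/55 = 0.327 kJ/s

E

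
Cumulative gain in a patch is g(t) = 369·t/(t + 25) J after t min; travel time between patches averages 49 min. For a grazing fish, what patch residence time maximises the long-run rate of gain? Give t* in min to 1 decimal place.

By the marginal value theorem, leave when the instantaneous gain rate g'(t) equals the habitat-wide average g(t)/(T + t).
g'(t) = 369·25/(t + 25)². Setting 369·25/(t+25)² = 369t/[(t+25)(49+t)] gives 25(49+t) = t(t+25), so t² = 25×49 = 1225.
t* = √1225 = 35 min.

35.0 min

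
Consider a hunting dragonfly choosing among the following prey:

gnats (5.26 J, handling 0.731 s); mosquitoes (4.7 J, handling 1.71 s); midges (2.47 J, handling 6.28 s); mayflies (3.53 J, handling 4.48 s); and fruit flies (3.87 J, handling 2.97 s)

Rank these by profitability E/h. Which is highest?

gnats

Profitability E/h (J/s): gnats = 5.26/0.731 = 7.2, mosquitoes = 4.7/1.71 = 2.75, midges = 2.47/6.28 = 0.393, mayflies = 3.53/4.48 = 0.788, fruit flies = 3.87/2.97 = 1.3.
Ranked: gnats > mosquitoes > fruit flies > mayflies > midges.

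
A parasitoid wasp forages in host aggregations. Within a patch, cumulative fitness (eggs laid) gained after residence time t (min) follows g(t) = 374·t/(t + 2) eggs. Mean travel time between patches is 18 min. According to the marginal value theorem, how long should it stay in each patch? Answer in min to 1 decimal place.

6.0 min

By the marginal value theorem, leave when the instantaneous gain rate g'(t) equals the habitat-wide average g(t)/(T + t).
g'(t) = 374·2/(t + 2)². Setting 374·2/(t+2)² = 374t/[(t+2)(18+t)] gives 2(18+t) = t(t+2), so t² = 2×18 = 36.
t* = √36 = 6 min.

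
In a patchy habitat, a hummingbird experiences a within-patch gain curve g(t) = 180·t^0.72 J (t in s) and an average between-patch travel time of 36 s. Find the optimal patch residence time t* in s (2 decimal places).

92.57 s

Optimal t* satisfies g'(t*) = g(t*)/(T + t*).
g'(t) = 0.72·180·t^-0.28. Setting 0.72·180·t^-0.28 = 180·t^0.72/(36+t) gives 0.72(36+t) = t, so 0.28·t = 0.72×36.
t* = 0.72×36/0.28 = 92.57 s.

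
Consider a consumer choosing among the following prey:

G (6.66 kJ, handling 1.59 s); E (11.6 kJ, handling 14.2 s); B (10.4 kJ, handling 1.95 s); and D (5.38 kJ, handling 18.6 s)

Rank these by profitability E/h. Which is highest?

In descending order of E/h:
B: 10.4/1.95 = 5.33 kJ/s
G: 6.66/1.59 = 4.19 kJ/s
E: 11.6/14.2 = 0.817 kJ/s
D: 5.38/18.6 = 0.289 kJ/s

B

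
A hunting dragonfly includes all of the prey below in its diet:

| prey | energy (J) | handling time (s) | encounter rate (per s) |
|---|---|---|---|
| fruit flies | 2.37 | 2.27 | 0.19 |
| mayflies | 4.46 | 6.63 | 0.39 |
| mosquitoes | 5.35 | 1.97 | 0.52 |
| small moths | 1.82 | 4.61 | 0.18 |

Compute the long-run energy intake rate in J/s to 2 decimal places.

0.90 J/s

R = Σλ_iE_i / (1 + Σλ_ih_i)
Numerator: 0.19×2.37 + 0.39×4.46 + 0.52×5.35 + 0.18×1.82 = 5.299
Denominator: 1 + 0.19×2.27 + 0.39×6.63 + 0.52×1.97 + 0.18×4.61 = 5.871
R = 5.299/5.871 = 0.9026 J/s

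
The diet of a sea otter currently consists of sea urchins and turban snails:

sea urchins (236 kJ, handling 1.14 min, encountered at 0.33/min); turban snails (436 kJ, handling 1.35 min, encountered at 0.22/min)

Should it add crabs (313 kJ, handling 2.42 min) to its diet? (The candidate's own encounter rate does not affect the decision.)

On sea urchins and turban snails alone, R = ΣλE/(1+Σλh) = 173.8/1.673 = 103.9 kJ/min.
crabs: E/h = 313/2.42 = 129.3 kJ/min.
Since 129.3 > R, including crabs increases the long-run rate.

Yes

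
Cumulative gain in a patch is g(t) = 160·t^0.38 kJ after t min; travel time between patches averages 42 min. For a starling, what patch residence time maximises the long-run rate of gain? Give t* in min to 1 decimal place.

Optimal t* satisfies g'(t*) = g(t*)/(T + t*).
g'(t) = 0.38·160·t^-0.62. Setting 0.38·160·t^-0.62 = 160·t^0.38/(42+t) gives 0.38(42+t) = t, so 0.62·t = 0.38×42.
t* = 0.38×42/0.62 = 25.74 min.

25.7 min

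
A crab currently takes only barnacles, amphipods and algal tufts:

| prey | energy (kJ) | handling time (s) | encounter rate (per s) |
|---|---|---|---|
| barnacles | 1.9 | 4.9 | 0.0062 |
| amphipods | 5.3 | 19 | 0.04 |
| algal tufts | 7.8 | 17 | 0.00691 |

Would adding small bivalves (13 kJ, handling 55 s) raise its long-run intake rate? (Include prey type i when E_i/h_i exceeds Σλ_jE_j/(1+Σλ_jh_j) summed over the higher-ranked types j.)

Current rate: (0.0062×1.9 + 0.04×5.3 + 0.00691×7.8)/(1 + 0.0062×4.9 + 0.04×19 + 0.00691×17) = 0.1455 kJ/s.
small bivalves: E/h = 13/55 = 0.2364 kJ/s.
Since 0.2364 > R, including small bivalves increases the long-run rate.

Yes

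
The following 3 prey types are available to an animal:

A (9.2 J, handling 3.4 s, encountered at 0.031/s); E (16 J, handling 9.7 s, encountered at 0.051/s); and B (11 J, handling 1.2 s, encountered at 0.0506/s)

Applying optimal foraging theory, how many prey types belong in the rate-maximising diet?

Rank by E/h (J/s): B 9.17, A 2.71, E 1.65. Include each in turn until the next type's E/h falls below the running intake rate.
Rate on top 1: 0.5247. A: 2.71 > 0.5247 → include.
Rate on top 2: 0.7219. E: 1.65 > 0.7219 → include.
Optimal diet: B, A, E — 3 of 3 types.

3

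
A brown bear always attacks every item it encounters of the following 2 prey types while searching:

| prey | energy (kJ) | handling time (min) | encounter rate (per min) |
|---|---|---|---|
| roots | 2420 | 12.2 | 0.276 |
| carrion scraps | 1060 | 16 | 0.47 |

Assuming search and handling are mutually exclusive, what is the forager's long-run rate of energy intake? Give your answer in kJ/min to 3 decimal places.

R = (0.276×2420 + 0.47×1060) / (1 + 0.276×12.2 + 0.47×16) = 1166/11.89 = 98.1 kJ/min.

98.099 kJ/min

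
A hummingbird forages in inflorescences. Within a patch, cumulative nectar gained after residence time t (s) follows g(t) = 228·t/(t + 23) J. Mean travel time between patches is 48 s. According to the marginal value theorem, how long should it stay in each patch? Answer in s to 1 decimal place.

Optimal t* satisfies g'(t*) = g(t*)/(T + t*).
g'(t) = 228·23/(t + 23)². Setting 228·23/(t+23)² = 228t/[(t+23)(48+t)] gives 23(48+t) = t(t+23), so t² = 23×48 = 1104.
t* = √1104 = 33.23 s.

33.2 s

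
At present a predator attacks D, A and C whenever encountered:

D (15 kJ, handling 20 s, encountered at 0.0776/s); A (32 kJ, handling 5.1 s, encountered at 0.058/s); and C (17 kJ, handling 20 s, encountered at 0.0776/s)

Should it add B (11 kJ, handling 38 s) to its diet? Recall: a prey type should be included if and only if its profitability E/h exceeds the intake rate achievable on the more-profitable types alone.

No

Current rate: (0.0776×15 + 0.058×32 + 0.0776×17)/(1 + 0.0776×20 + 0.058×5.1 + 0.0776×20) = 0.9862 kJ/s.
B: E/h = 11/38 = 0.2895 kJ/s.
0.2895 < 0.9862, so adding B would lower the average — exclude it.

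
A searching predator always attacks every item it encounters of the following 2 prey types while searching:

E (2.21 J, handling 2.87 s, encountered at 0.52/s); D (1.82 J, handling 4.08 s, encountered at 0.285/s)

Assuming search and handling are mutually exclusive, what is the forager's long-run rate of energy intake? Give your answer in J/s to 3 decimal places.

Energy encountered per unit search time: 0.52×2.21 + 0.285×1.82 = 1.668 J/s.
Handling time per unit search time: 0.52×2.87 + 0.285×4.08 = 2.655.
Rate = 1.668/(1 + 2.655) = 0.4563 J/s.

0.456 J/s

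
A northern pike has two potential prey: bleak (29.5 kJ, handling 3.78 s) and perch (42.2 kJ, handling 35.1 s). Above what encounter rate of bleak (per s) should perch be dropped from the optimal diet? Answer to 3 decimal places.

0.048 per s

Drop perch once their profitability E₂/h₂ falls below the rate achievable on bleak alone: E₂/h₂ = λE₁/(1 + λh₁).
Solve for λ: λE₁h₂ = E₂(1 + λh₁) → λ(E₁h₂ − E₂h₁) = E₂ → λ = E₂/(E₁h₂ − E₂h₁).
λ = 42.2/(29.5×35.1 − 42.2×3.78) = 42.2/875.9 = 0.04818 per s.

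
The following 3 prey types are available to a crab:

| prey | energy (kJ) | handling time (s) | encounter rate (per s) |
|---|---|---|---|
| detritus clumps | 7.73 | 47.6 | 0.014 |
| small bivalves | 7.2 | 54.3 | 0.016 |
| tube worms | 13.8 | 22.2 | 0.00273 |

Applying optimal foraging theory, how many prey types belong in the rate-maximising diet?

Profitabilities (E/h, kJ/s): tube worms 0.622, detritus clumps 0.162, small bivalves 0.133. Add prey in this order while the next type's profitability exceeds the intake rate on those already taken.
Rate on top 1: 0.03552. detritus clumps: 0.162 > 0.03552 → include.
Rate on top 2: 0.08448. small bivalves: 0.133 > 0.08448 → include.
Optimal diet: tube worms, detritus clumps, small bivalves — 3 of 3 types.

3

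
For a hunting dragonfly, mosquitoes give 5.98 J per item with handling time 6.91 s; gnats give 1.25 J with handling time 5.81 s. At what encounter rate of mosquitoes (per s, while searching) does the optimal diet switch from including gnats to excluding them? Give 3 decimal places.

0.048 per s

The zero-one rule: include gnats iff E₂/h₂ > λE₁/(1+λh₁). Equality gives the switch point.
λE₁h₂ = E₂ + λE₂h₁ ⇒ λ = E₂/(E₁h₂ − E₂h₁) = 1.25/(34.74 − 8.637) = 0.04788 per s.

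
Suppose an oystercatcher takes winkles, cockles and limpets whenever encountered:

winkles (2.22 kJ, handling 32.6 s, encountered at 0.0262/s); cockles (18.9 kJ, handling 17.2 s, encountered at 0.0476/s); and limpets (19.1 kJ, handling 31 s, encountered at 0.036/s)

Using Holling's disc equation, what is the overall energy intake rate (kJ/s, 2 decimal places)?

R = (0.0262×2.22 + 0.0476×18.9 + 0.036×19.1) / (1 + 0.0262×32.6 + 0.0476×17.2 + 0.036×31) = 1.645/3.789 = 0.4343 kJ/s.

0.43 kJ/s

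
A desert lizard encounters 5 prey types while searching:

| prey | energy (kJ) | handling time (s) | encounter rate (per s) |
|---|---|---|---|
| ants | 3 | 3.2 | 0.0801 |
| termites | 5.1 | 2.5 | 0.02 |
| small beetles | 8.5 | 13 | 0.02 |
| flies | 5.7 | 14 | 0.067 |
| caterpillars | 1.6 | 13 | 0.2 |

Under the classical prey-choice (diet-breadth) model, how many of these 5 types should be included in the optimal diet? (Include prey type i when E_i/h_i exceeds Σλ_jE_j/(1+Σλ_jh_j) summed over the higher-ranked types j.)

Profitabilities (E/h, kJ/s): termites 2.04, ants 0.938, small beetles 0.654, flies 0.407, caterpillars 0.123. Add prey in this order while the next type's profitability exceeds the intake rate on those already taken.
Rate on top 1: 0.09714. ants: 0.938 > 0.09714 → include.
Rate on top 2: 0.262. small beetles: 0.654 > 0.262 → include.
Rate on top 3: 0.3271. flies: 0.407 > 0.3271 → include.
Rate on top 4: 0.3571. caterpillars: 0.123 < 0.3571 → exclude; stop.
Optimal diet: termites, ants, small beetles, flies — 4 of 5 types.

4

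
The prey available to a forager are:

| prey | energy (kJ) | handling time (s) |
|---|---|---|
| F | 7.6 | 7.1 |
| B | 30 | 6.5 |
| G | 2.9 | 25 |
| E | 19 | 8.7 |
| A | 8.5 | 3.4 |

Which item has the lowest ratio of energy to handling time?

Profitability E/h (kJ/s): F = 7.6/7.1 = 1.07, B = 30/6.5 = 4.62, G = 2.9/25 = 0.116, E = 19/8.7 = 2.18, A = 8.5/3.4 = 2.5.
Ranked: B > A > E > F > G.

G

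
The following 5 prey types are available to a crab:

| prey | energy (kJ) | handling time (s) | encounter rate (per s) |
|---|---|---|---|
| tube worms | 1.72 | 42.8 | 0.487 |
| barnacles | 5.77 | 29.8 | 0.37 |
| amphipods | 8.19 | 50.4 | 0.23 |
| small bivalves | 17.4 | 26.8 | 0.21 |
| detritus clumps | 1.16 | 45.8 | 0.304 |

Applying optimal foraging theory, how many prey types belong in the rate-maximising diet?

Profitabilities (E/h, kJ/s): small bivalves 0.649, barnacles 0.194, amphipods 0.163, tube worms 0.0402, detritus clumps 0.0253. Add prey in this order while the next type's profitability exceeds the intake rate on those already taken.
Rate on top 1: 0.5513. barnacles: 0.194 < 0.5513 → exclude; stop.
Optimal diet: small bivalves — 1 of 5 types.

1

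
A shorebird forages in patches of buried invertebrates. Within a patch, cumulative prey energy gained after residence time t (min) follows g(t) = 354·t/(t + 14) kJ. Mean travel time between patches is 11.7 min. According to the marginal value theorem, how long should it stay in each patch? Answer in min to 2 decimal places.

12.80 min

Maximise g(t)/(T+t): set derivative to zero → g'(t)(T+t) = g(t).
g'(t) = 354·14/(t + 14)². Setting 354·14/(t+14)² = 354t/[(t+14)(11.7+t)] gives 14(11.7+t) = t(t+14), so t² = 14×11.7 = 163.8.
t* = √163.8 = 12.8 min.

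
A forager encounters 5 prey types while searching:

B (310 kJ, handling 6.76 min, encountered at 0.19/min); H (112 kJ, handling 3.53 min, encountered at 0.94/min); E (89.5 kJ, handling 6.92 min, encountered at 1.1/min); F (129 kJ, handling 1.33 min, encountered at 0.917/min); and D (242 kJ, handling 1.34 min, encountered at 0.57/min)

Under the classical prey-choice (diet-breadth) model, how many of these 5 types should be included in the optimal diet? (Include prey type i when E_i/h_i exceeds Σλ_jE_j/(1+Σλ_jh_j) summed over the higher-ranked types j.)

Profitabilities (E/h, kJ/min): D 181, F 97, B 45.9, H 31.7, E 12.9. Add prey in this order while the next type's profitability exceeds the intake rate on those already taken.
Rate on top 1: 78.21. F: 97 > 78.21 → include.
Rate on top 2: 85.89. B: 45.9 < 85.89 → exclude; stop.
Optimal diet: D, F — 2 of 5 types.

2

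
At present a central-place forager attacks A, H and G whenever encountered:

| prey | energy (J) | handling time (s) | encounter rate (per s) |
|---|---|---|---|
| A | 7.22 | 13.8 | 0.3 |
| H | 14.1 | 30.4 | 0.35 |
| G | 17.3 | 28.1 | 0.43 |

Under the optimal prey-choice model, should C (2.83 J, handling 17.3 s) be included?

Intake rate on the current diet: R = (0.3×7.22 + 0.35×14.1 + 0.43×17.3) / (1 + 0.3×13.8 + 0.35×30.4 + 0.43×28.1) = 14.54/27.86 = 0.5218 J/s.
Profitability of C: 2.83/17.3 = 0.1636 J/s.
Since 0.1636 < R, time spent handling C is better spent searching.

No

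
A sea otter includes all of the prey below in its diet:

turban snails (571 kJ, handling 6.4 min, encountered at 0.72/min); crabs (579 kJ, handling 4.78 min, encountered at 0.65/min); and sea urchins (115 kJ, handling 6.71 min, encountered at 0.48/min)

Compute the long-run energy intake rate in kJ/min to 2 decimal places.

70.60 kJ/min

Energy encountered per unit search time: 0.72×571 + 0.65×579 + 0.48×115 = 842.7 kJ/min.
Handling time per unit search time: 0.72×6.4 + 0.65×4.78 + 0.48×6.71 = 10.94.
Rate = 842.7/(1 + 10.94) = 70.6 kJ/min.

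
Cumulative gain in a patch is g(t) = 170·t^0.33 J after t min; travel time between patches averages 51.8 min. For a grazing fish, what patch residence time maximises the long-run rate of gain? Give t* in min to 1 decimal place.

Maximise g(t)/(T+t): set derivative to zero → g'(t)(T+t) = g(t).
g'(t) = 0.33·170·t^-0.67. Setting 0.33·170·t^-0.67 = 170·t^0.33/(51.8+t) gives 0.33(51.8+t) = t, so 0.67·t = 0.33×51.8.
t* = 0.33×51.8/0.67 = 25.51 min.

25.5 min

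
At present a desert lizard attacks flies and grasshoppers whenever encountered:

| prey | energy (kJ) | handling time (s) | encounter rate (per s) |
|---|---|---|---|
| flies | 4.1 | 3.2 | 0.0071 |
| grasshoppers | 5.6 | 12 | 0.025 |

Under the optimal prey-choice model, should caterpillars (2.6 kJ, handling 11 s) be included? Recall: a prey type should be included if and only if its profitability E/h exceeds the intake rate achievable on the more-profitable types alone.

Intake rate on the current diet: R = (0.0071×4.1 + 0.025×5.6) / (1 + 0.0071×3.2 + 0.025×12) = 0.1691/1.323 = 0.1279 kJ/s.
Profitability of caterpillars: 2.6/11 = 0.2364 kJ/s.
Since 0.2364 > R, including caterpillars increases the long-run rate.

Yes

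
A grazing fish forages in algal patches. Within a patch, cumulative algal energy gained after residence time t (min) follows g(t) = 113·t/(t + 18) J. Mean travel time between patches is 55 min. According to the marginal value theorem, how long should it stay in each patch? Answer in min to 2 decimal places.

By the marginal value theorem, leave when the instantaneous gain rate g'(t) equals the habitat-wide average g(t)/(T + t).
g'(t) = 113·18/(t + 18)². Setting 113·18/(t+18)² = 113t/[(t+18)(55+t)] gives 18(55+t) = t(t+18), so t² = 18×55 = 990.
t* = √990 = 31.46 min.

31.46 min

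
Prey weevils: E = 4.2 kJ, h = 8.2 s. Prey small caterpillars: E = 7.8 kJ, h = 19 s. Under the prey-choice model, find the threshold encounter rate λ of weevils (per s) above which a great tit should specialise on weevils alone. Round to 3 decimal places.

At the threshold, the rate on weevils alone equals the profitability of small caterpillars: λ·4.2/(1 + λ·8.2) = 7.8/19 = 0.4105.
Rearranging, λ(4.2 − 0.4105×8.2) = 0.4105, so λ = 0.4105/0.8337 = 0.4924 per s.

0.492 per s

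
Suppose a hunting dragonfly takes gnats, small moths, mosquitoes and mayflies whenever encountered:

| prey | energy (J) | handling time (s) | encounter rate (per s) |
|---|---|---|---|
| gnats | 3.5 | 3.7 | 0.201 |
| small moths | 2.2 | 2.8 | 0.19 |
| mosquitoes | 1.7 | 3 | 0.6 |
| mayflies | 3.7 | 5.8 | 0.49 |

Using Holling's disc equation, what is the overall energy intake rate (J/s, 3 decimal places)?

0.572 J/s

Energy encountered per unit search time: 0.201×3.5 + 0.19×2.2 + 0.6×1.7 + 0.49×3.7 = 3.954 J/s.
Handling time per unit search time: 0.201×3.7 + 0.19×2.8 + 0.6×3 + 0.49×5.8 = 5.918.
Rate = 3.954/(1 + 5.918) = 0.5716 J/s.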